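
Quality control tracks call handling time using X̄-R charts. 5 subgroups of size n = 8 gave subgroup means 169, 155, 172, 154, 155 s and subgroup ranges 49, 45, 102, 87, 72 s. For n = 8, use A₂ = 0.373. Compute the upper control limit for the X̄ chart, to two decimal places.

187.48

X̄̄ = (169 + 155 + 172 + 154 + 155) / 5 = 805.0000 / 5 = 161.0000
R̄ = (49 + 45 + 102 + 87 + 72) / 5 = 355.0000 / 5 = 71.0000
UCL = X̄̄ + A₂·R̄ = 161.0000 + 0.373 × 71.0000 = 187.4830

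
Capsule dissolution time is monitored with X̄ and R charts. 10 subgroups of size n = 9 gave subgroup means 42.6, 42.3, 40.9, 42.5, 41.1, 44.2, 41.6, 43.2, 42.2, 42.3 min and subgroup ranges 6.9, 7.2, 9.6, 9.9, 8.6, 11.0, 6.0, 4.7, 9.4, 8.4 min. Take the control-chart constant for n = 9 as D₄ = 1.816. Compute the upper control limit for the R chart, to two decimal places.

R̄ = (6.9 + 7.2 + 9.6 + 9.9 + 8.6 + 11.0 + 6.0 + 4.7 + 9.4 + 8.4) / 10 = 81.7000 / 10 = 8.1700
UCL_R = D₄·R̄ = 1.816 × 8.1700 = 14.8367

14.84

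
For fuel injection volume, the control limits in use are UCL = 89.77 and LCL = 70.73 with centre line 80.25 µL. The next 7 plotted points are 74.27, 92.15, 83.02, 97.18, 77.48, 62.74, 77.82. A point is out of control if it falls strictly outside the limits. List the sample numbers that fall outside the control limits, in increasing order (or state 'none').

2, 4, 6

Compare each point to [70.73, 89.77]: sample 2 = 92.15 > UCL; sample 4 = 97.18 > UCL; sample 6 = 62.74 < LCL.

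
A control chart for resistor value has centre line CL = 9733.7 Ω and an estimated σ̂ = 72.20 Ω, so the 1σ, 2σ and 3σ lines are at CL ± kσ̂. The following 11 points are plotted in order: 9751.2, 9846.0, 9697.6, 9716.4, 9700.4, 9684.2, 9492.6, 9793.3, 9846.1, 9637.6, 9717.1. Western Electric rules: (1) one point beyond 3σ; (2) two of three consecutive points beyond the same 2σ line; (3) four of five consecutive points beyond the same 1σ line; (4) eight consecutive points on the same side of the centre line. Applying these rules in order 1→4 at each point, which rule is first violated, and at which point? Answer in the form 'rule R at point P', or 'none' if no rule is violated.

rule 1 at point 7

Zone of each point (C = within 1σ̂, B = 1σ̂–2σ̂, A = 2σ̂–3σ̂, * = beyond 3σ̂; sign = side of CL): 1:+C, 2:+B, 3:-C, 4:-C, 5:-C, 6:-C, 7:-*, 8:+C, 9:+B, 10:-B, 11:-C
Rule 1 (one point beyond the 3σ limits) is satisfied at point 7.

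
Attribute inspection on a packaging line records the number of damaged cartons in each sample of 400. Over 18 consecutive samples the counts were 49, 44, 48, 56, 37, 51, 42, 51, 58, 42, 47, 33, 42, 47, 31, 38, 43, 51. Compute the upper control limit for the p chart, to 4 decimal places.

0.1599

p̄ = Σdᵢ / (k·n) = 810 / (18 × 400) = 0.11250
UCL = p̄ + 3·√(p̄(1−p̄)/n) = 0.11250 + 3 × √(0.11250×0.88750/400) = 0.11250 + 3 × 0.01580 = 0.15990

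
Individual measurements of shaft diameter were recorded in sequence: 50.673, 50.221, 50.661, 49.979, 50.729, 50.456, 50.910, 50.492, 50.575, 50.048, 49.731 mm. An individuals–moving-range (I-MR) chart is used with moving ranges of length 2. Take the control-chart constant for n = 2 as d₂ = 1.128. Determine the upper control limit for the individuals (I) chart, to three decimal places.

51.576

X̄ = (50.673 + 50.221 + 50.661 + 49.979 + 50.729 + 50.456 + 50.910 + 50.492 + 50.575 + 50.048 + 49.731) / 11 = 50.4068
Moving ranges: 0.452, 0.440, 0.682, 0.750, 0.273, 0.454, 0.418, 0.083, 0.527, 0.317; M̄R̄ = 4.3960 / 10 = 0.4396
UCL = X̄ + 3·M̄R̄/d₂ = 50.4068 + 3 × 0.4396 / 1.128 = 51.5760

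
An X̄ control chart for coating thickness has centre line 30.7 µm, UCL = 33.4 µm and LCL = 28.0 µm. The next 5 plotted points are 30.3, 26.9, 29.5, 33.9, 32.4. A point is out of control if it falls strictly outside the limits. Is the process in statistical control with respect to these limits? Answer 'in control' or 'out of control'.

out of control

Compare each point to [28.0, 33.4]: sample 2 = 26.9 < LCL; sample 4 = 33.9 > UCL.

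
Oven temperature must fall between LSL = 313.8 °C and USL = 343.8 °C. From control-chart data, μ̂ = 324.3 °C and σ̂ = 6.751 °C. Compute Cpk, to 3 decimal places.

0.518

Cpu = (USL − μ̂) / (3σ̂) = (343.8 − 324.3) / (3 × 6.751) = 0.9628; Cpl = (μ̂ − LSL) / (3σ̂) = (324.3 − 313.8) / (3 × 6.751) = 0.5184; Cpk = min(Cpu, Cpl) = 0.5184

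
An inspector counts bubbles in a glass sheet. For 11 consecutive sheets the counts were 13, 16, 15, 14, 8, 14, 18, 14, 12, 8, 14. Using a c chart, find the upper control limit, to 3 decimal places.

c̄ = (13 + 16 + 15 + 14 + 8 + 14 + 18 + 14 + 12 + 8 + 14) / 11 = 146 / 11 = 13.2727
UCL = c̄ + 3√c̄ = 13.2727 + 3 × √13.2727 = 13.2727 + 3 × 3.6432 = 24.2023

24.202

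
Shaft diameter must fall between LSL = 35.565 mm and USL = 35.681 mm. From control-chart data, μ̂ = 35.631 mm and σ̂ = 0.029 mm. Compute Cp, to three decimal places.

Cp = (USL − LSL) / (6σ̂) = (35.681 − 35.565) / (6 × 0.029) = 0.1160 / 0.1740 = 0.6667

0.667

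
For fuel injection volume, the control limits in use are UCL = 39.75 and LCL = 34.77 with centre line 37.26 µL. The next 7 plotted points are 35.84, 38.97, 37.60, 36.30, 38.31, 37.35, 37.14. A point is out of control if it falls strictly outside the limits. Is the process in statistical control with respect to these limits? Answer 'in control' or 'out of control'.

All 7 points lie within [34.77, 39.75].

in control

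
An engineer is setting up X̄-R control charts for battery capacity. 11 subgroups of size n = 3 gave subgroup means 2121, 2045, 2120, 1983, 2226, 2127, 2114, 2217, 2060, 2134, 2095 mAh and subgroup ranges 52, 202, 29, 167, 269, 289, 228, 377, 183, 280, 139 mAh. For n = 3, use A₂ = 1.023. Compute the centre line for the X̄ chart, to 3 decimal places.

X̄̄ = (2121 + 2045 + 2120 + 1983 + 2226 + 2127 + 2114 + 2217 + 2060 + 2134 + 2095) / 11 = 23242.0000 / 11 = 2112.9091
CL = X̄̄ = 2112.9091

2112.909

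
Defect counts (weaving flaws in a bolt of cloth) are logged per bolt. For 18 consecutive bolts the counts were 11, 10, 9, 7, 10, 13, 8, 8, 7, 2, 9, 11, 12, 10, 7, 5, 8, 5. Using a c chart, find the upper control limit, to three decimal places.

c̄ = (11 + 10 + 9 + 7 + 10 + 13 + 8 + 8 + 7 + 2 + 9 + 11 + 12 + 10 + 7 + 5 + 8 + 5) / 18 = 152 / 18 = 8.4444
UCL = c̄ + 3√c̄ = 8.4444 + 3 × √8.4444 = 8.4444 + 3 × 2.9059 = 17.1622

17.162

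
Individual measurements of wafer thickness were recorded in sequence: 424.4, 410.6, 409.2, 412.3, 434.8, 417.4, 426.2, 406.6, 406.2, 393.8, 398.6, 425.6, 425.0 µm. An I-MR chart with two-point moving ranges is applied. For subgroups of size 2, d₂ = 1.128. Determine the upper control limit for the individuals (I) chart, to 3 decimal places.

443.880

X̄ = (424.4 + 410.6 + 409.2 + 412.3 + 434.8 + 417.4 + 426.2 + 406.6 + 406.2 + 393.8 + 398.6 + 425.6 + 425.0) / 13 = 414.6692
Moving ranges: 13.8, 1.4, 3.1, 22.5, 17.4, 8.8, 19.6, 0.4, 12.4, 4.8, 27.0, 0.6; M̄R̄ = 131.8000 / 12 = 10.9833
UCL = X̄ + 3·M̄R̄/d₂ = 414.6692 + 3 × 10.9833 / 1.128 = 443.8802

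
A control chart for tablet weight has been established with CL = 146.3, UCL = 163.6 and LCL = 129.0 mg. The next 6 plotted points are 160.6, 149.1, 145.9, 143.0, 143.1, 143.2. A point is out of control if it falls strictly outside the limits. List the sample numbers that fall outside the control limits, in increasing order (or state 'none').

none

All 6 points lie within [129.0, 163.6].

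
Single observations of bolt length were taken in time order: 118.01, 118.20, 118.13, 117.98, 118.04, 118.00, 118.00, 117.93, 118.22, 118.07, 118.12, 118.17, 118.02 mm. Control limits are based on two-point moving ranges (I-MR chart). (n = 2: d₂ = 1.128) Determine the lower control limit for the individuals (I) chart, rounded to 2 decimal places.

X̄ = (118.01 + 118.20 + 118.13 + 117.98 + 118.04 + 118.00 + 118.00 + 117.93 + 118.22 + 118.07 + 118.12 + 118.17 + 118.02) / 13 = 118.0685
Moving ranges: 0.19, 0.07, 0.15, 0.06, 0.04, 0.00, 0.07, 0.29, 0.15, 0.05, 0.05, 0.15; M̄R̄ = 1.2700 / 12 = 0.1058
LCL = X̄ − 3·M̄R̄/d₂ = 118.0685 − 3 × 0.1058 / 1.128 = 117.7870

117.79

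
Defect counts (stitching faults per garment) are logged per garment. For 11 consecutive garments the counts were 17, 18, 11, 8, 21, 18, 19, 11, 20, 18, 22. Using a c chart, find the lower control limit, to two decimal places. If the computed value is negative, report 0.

4.40

c̄ = (17 + 18 + 11 + 8 + 21 + 18 + 19 + 11 + 20 + 18 + 22) / 11 = 183 / 11 = 16.6364
LCL = c̄ − 3√c̄ = 16.6364 − 3 × 4.0788 = 4.4001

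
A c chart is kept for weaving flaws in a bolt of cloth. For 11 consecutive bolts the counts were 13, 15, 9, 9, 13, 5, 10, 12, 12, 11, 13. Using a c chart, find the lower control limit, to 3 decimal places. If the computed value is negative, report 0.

c̄ = (13 + 15 + 9 + 9 + 13 + 5 + 10 + 12 + 12 + 11 + 13) / 11 = 122 / 11 = 11.0909
LCL = c̄ − 3√c̄ = 11.0909 − 3 × 3.3303 = 1.1000

1.100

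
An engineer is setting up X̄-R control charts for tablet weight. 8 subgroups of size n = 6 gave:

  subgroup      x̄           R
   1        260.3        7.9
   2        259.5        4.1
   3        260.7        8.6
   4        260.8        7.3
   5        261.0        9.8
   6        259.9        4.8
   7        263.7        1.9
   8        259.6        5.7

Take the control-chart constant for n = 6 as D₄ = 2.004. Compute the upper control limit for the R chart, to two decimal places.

12.55

R̄ = (7.9 + 4.1 + 8.6 + 7.3 + 9.8 + 4.8 + 1.9 + 5.7) / 8 = 50.1000 / 8 = 6.2625
UCL_R = D₄·R̄ = 2.004 × 6.2625 = 12.5501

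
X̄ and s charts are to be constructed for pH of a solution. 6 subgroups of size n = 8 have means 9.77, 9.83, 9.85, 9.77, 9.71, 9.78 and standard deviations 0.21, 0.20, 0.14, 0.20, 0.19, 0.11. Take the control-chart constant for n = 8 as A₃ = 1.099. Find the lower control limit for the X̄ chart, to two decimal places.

X̄̄ = (9.77 + 9.83 + 9.85 + 9.77 + 9.71 + 9.78) / 6 = 9.7850
s̄ = (0.21 + 0.20 + 0.14 + 0.20 + 0.19 + 0.11) / 6 = 0.1750
LCL = X̄̄ − A₃·s̄ = 9.7850 − 1.099 × 0.1750 = 9.5927

9.59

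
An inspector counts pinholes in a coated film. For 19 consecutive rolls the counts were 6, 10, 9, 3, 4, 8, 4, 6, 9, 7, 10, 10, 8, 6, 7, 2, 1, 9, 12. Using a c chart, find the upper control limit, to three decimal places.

14.772

c̄ = (6 + 10 + 9 + 3 + 4 + 8 + 4 + 6 + 9 + 7 + 10 + 10 + 8 + 6 + 7 + 2 + 1 + 9 + 12) / 19 = 131 / 19 = 6.8947
UCL = c̄ + 3√c̄ = 6.8947 + 3 × √6.8947 = 6.8947 + 3 × 2.6258 = 14.7721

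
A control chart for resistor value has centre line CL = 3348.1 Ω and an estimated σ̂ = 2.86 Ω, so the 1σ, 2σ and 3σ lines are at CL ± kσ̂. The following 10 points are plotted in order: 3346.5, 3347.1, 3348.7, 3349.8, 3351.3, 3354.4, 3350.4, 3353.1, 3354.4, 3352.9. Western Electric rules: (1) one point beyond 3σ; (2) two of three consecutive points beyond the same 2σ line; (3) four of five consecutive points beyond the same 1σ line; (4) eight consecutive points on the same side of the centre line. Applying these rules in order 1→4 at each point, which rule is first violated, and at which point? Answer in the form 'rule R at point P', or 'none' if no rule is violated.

Zone of each point (C = within 1σ̂, B = 1σ̂–2σ̂, A = 2σ̂–3σ̂, * = beyond 3σ̂; sign = side of CL): 1:-C, 2:-C, 3:+C, 4:+C, 5:+B, 6:+A, 7:+C, 8:+B, 9:+A, 10:+B
Rule 3 (four of five consecutive points beyond the same 1σ limit) is satisfied at point 9.

rule 3 at point 9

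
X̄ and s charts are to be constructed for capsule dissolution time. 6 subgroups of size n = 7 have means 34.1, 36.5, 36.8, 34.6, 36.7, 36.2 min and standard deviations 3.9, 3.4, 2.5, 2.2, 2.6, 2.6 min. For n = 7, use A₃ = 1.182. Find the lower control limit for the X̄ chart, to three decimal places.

32.428

X̄̄ = (34.1 + 36.5 + 36.8 + 34.6 + 36.7 + 36.2) / 6 = 35.8167
s̄ = (3.9 + 3.4 + 2.5 + 2.2 + 2.6 + 2.6) / 6 = 2.8667
LCL = X̄̄ − A₃·s̄ = 35.8167 − 1.182 × 2.8667 = 32.4283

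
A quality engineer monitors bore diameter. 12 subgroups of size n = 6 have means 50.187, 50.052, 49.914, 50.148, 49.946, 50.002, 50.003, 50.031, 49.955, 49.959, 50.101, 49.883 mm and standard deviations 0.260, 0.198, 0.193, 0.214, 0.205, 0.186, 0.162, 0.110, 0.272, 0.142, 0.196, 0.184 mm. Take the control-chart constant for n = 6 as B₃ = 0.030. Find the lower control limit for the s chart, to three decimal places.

s̄ = (0.260 + 0.198 + 0.193 + 0.214 + 0.205 + 0.186 + 0.162 + 0.110 + 0.272 + 0.142 + 0.196 + 0.184) / 12 = 0.1935
LCL_s = B₃·s̄ = 0.030 × 0.1935 = 0.0058

0.006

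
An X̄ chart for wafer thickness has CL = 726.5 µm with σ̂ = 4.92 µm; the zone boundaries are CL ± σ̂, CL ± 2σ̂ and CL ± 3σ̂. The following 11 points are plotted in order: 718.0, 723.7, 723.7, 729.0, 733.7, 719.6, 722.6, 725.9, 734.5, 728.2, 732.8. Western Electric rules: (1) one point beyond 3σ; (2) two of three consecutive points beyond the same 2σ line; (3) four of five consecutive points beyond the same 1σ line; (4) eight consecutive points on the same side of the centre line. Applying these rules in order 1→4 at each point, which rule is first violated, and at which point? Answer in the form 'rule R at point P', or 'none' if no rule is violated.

none

Zone of each point (C = within 1σ̂, B = 1σ̂–2σ̂, A = 2σ̂–3σ̂, * = beyond 3σ̂; sign = side of CL): 1:-B, 2:-C, 3:-C, 4:+C, 5:+B, 6:-B, 7:-C, 8:-C, 9:+B, 10:+C, 11:+B
No rule fires across all 11 points.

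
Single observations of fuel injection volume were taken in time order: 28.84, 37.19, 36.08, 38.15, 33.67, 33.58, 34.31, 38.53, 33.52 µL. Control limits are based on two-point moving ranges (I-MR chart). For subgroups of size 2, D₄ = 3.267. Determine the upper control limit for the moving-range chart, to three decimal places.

Moving ranges: 8.35, 1.11, 2.07, 4.48, 0.09, 0.73, 4.22, 5.01; M̄R̄ = 26.0600 / 8 = 3.2575
UCL_MR = D₄·M̄R̄ = 3.267 × 3.2575 = 10.6423

10.642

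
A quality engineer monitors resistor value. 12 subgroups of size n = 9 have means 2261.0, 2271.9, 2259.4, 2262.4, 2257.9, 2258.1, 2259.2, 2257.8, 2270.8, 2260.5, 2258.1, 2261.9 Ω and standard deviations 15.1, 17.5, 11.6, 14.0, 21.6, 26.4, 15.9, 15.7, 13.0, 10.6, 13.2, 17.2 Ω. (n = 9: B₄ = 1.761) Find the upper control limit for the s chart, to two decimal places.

s̄ = (15.1 + 17.5 + 11.6 + 14.0 + 21.6 + 26.4 + 15.9 + 15.7 + 13.0 + 10.6 + 13.2 + 17.2) / 12 = 15.9833
UCL_s = B₄·s̄ = 1.761 × 15.9833 = 28.1467

28.15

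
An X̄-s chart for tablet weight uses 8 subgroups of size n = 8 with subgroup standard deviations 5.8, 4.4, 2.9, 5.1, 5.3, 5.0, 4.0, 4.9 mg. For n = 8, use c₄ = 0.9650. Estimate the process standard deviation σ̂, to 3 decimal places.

s̄ = (5.8 + 4.4 + 2.9 + 5.1 + 5.3 + 5.0 + 4.0 + 4.9) / 8 = 4.6750
σ̂ = s̄ / c₄ = 4.6750 / 0.9650 = 4.8446

4.845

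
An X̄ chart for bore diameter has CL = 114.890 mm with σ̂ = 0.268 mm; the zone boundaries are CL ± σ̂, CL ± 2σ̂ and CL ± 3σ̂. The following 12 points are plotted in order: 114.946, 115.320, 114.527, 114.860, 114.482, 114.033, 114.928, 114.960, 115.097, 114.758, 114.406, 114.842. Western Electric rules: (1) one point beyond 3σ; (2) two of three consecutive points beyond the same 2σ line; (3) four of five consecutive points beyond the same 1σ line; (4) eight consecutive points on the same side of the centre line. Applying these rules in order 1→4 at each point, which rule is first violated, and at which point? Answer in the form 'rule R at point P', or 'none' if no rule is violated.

Zone of each point (C = within 1σ̂, B = 1σ̂–2σ̂, A = 2σ̂–3σ̂, * = beyond 3σ̂; sign = side of CL): 1:+C, 2:+B, 3:-B, 4:-C, 5:-B, 6:-*, 7:+C, 8:+C, 9:+C, 10:-C, 11:-B, 12:-C
Rule 1 (one point beyond the 3σ limits) is satisfied at point 6.

rule 1 at point 6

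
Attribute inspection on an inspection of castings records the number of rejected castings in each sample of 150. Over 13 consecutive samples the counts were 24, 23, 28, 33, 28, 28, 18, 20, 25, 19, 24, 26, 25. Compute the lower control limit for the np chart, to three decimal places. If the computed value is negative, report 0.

p̄ = Σdᵢ / (k·n) = 321 / (13 × 150) = 0.16462
LCL = np̄ − 3·√(np̄(1−p̄)) = 24.6923 − 3 × 4.5418 = 11.0670

11.067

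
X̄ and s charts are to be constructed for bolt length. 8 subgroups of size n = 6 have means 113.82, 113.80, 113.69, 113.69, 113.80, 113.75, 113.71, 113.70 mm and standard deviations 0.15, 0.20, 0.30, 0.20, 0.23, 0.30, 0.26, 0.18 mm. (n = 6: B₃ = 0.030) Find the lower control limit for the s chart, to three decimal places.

s̄ = (0.15 + 0.20 + 0.30 + 0.20 + 0.23 + 0.30 + 0.26 + 0.18) / 8 = 0.2275
LCL_s = B₃·s̄ = 0.030 × 0.2275 = 0.0068

0.007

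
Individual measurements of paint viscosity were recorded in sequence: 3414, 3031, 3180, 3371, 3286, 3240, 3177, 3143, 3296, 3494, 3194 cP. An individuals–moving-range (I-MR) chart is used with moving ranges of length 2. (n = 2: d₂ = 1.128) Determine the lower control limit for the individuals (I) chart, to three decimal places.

X̄ = (3414 + 3031 + 3180 + 3371 + 3286 + 3240 + 3177 + 3143 + 3296 + 3494 + 3194) / 11 = 3256.9091
Moving ranges: 383, 149, 191, 85, 46, 63, 34, 153, 198, 300; M̄R̄ = 1602.0000 / 10 = 160.2000
LCL = X̄ − 3·M̄R̄/d₂ = 3256.9091 − 3 × 160.2000 / 1.128 = 2830.8453

2830.845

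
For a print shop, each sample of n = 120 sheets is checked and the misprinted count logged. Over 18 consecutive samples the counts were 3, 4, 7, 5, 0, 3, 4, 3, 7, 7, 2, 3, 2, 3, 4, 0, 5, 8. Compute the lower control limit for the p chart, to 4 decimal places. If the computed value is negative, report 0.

p̄ = Σdᵢ / (k·n) = 70 / (18 × 120) = 0.03241
LCL = p̄ − 3·√(p̄(1−p̄)/n) = 0.03241 − 3 × 0.01617 = -0.01609 → 0 (negative, so LCL = 0)

0.0000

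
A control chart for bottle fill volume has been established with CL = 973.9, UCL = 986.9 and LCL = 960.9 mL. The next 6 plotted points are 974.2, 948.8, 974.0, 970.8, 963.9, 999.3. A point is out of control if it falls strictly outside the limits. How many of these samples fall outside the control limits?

Compare each point to [960.9, 986.9]: sample 2 = 948.8 < LCL; sample 6 = 999.3 > UCL.

2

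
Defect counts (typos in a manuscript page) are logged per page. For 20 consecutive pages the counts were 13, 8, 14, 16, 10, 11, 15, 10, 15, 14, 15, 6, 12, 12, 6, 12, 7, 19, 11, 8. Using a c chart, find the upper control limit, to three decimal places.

21.962

c̄ = (13 + 8 + 14 + 16 + 10 + 11 + 15 + 10 + 15 + 14 + 15 + 6 + 12 + 12 + 6 + 12 + 7 + 19 + 11 + 8) / 20 = 234 / 20 = 11.7000
UCL = c̄ + 3√c̄ = 11.7000 + 3 × √11.7000 = 11.7000 + 3 × 3.4205 = 21.9616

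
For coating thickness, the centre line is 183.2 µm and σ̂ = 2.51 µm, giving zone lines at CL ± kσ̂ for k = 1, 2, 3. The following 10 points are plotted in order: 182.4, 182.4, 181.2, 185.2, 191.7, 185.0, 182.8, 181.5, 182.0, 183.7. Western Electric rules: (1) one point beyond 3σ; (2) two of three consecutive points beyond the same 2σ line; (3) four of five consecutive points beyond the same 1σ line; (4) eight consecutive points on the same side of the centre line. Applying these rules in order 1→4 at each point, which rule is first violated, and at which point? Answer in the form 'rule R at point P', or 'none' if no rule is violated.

rule 1 at point 5

Zone of each point (C = within 1σ̂, B = 1σ̂–2σ̂, A = 2σ̂–3σ̂, * = beyond 3σ̂; sign = side of CL): 1:-C, 2:-C, 3:-C, 4:+C, 5:+*, 6:+C, 7:-C, 8:-C, 9:-C, 10:+C
Rule 1 (one point beyond the 3σ limits) is satisfied at point 5.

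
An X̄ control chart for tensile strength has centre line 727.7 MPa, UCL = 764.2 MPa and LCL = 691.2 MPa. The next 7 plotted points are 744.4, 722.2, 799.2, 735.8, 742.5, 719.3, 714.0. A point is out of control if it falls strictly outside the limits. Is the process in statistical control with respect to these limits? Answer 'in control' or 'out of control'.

Compare each point to [691.2, 764.2]: sample 3 = 799.2 > UCL.

out of control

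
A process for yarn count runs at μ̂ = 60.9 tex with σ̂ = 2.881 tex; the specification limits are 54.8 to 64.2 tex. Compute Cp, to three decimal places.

0.544

Cp = (USL − LSL) / (6σ̂) = (64.2 − 54.8) / (6 × 2.881) = 9.4000 / 17.2860 = 0.5438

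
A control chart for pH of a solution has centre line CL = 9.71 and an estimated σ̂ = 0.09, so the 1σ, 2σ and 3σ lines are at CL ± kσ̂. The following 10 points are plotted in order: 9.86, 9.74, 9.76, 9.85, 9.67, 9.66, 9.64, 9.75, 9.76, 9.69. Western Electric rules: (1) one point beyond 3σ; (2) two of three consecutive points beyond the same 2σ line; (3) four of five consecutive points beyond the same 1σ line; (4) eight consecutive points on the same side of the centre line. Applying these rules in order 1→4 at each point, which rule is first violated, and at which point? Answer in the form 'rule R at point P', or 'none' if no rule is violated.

none

Zone of each point (C = within 1σ̂, B = 1σ̂–2σ̂, A = 2σ̂–3σ̂, * = beyond 3σ̂; sign = side of CL): 1:+B, 2:+C, 3:+C, 4:+B, 5:-C, 6:-C, 7:-C, 8:+C, 9:+C, 10:-C
No rule fires across all 10 points.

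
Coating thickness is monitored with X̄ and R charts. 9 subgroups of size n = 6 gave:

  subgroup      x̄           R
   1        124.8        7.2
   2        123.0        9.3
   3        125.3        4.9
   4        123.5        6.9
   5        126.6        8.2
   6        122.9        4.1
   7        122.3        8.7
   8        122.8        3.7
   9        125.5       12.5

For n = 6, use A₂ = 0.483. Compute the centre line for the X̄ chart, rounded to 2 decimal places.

124.08

X̄̄ = (124.8 + 123.0 + 125.3 + 123.5 + 126.6 + 122.9 + 122.3 + 122.8 + 125.5) / 9 = 1116.7000 / 9 = 124.0778
CL = X̄̄ = 124.0778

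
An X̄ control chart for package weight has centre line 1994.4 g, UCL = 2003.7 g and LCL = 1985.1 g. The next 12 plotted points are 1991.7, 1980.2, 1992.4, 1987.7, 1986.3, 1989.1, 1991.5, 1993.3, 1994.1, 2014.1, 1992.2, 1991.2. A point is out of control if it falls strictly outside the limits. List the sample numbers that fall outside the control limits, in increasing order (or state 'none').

Compare each point to [1985.1, 2003.7]: sample 2 = 1980.2 < LCL; sample 10 = 2014.1 > UCL.

2, 10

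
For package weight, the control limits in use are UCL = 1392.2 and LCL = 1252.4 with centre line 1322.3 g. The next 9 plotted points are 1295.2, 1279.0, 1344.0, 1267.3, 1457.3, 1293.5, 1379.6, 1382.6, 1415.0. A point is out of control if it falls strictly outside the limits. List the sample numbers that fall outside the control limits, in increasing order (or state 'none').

5, 9

Compare each point to [1252.4, 1392.2]: sample 5 = 1457.3 > UCL; sample 9 = 1415.0 > UCL.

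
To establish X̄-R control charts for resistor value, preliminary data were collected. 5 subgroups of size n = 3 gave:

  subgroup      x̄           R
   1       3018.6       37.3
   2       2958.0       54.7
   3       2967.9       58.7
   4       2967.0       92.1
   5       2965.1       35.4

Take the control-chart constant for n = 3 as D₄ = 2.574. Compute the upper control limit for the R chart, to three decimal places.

R̄ = (37.3 + 54.7 + 58.7 + 92.1 + 35.4) / 5 = 278.2000 / 5 = 55.6400
UCL_R = D₄·R̄ = 2.574 × 55.6400 = 143.2174

143.217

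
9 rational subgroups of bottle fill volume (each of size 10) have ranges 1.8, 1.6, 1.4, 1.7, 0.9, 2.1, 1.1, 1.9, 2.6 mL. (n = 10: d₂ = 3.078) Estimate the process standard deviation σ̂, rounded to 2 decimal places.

R̄ = (1.8 + 1.6 + 1.4 + 1.7 + 0.9 + 2.1 + 1.1 + 1.9 + 2.6) / 9 = 1.6778
σ̂ = R̄ / d₂ = 1.6778 / 3.078 = 0.5451

0.55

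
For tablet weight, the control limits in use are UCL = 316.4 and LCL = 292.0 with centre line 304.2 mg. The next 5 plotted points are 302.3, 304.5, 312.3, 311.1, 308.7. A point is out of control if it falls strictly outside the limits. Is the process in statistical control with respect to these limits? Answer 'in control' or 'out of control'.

All 5 points lie within [292.0, 316.4].

in control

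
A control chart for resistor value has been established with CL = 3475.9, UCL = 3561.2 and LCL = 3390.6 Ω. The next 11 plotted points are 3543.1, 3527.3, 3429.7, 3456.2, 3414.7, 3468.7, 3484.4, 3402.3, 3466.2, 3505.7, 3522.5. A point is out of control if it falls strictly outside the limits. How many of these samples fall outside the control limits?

All 11 points lie within [3390.6, 3561.2].

0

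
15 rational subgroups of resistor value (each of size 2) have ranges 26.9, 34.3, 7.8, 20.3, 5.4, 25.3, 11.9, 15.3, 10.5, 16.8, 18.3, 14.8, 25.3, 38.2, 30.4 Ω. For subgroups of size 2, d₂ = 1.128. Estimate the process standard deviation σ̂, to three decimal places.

R̄ = (26.9 + 34.3 + 7.8 + 20.3 + 5.4 + 25.3 + 11.9 + 15.3 + 10.5 + 16.8 + 18.3 + 14.8 + 25.3 + 38.2 + 30.4) / 15 = 20.1000
σ̂ = R̄ / d₂ = 20.1000 / 1.128 = 17.8191

17.819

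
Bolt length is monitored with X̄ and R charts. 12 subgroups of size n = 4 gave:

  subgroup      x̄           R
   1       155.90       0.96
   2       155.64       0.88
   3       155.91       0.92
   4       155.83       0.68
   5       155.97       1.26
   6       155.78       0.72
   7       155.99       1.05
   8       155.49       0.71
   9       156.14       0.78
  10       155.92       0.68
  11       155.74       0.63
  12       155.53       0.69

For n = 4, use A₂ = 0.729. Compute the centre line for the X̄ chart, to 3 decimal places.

X̄̄ = (155.90 + 155.64 + 155.91 + 155.83 + 155.97 + 155.78 + 155.99 + 155.49 + 156.14 + 155.92 + 155.74 + 155.53) / 12 = 1869.8400 / 12 = 155.8200
CL = X̄̄ = 155.8200

155.820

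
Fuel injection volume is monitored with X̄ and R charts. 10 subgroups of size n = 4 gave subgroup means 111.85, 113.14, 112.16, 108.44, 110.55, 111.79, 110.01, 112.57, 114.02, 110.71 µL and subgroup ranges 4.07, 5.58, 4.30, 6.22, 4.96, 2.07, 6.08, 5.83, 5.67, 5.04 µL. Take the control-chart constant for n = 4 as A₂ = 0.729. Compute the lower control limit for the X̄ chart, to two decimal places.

107.89

X̄̄ = (111.85 + 113.14 + 112.16 + 108.44 + 110.55 + 111.79 + 110.01 + 112.57 + 114.02 + 110.71) / 10 = 1115.2400 / 10 = 111.5240
R̄ = (4.07 + 5.58 + 4.30 + 6.22 + 4.96 + 2.07 + 6.08 + 5.83 + 5.67 + 5.04) / 10 = 49.8200 / 10 = 4.9820
LCL = X̄̄ − A₂·R̄ = 111.5240 − 0.729 × 4.9820 = 107.8921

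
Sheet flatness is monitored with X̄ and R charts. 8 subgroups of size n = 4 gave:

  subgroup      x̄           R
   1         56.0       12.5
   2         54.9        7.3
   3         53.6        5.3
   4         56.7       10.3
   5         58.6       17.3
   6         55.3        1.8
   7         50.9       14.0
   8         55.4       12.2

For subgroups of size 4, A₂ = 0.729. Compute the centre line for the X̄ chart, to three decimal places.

X̄̄ = (56.0 + 54.9 + 53.6 + 56.7 + 58.6 + 55.3 + 50.9 + 55.4) / 8 = 441.4000 / 8 = 55.1750
CL = X̄̄ = 55.1750

55.175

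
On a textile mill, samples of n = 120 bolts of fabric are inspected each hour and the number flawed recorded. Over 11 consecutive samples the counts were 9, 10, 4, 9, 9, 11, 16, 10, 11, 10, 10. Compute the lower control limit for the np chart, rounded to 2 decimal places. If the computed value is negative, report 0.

0.86

p̄ = Σdᵢ / (k·n) = 109 / (11 × 120) = 0.08258
LCL = np̄ − 3·√(np̄(1−p̄)) = 9.9091 − 3 × 3.0151 = 0.8638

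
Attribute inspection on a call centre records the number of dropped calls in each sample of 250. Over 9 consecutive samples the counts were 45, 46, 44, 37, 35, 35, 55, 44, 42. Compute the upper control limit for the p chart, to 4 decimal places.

0.2415

p̄ = Σdᵢ / (k·n) = 383 / (9 × 250) = 0.17022
UCL = p̄ + 3·√(p̄(1−p̄)/n) = 0.17022 + 3 × √(0.17022×0.82978/250) = 0.17022 + 3 × 0.02377 = 0.24153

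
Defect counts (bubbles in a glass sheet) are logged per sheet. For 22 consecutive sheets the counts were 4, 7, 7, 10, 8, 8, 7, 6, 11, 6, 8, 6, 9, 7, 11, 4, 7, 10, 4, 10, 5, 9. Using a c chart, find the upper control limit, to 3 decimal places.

15.645

c̄ = (4 + 7 + 7 + 10 + 8 + 8 + 7 + 6 + 11 + 6 + 8 + 6 + 9 + 7 + 11 + 4 + 7 + 10 + 4 + 10 + 5 + 9) / 22 = 164 / 22 = 7.4545
UCL = c̄ + 3√c̄ = 7.4545 + 3 × √7.4545 = 7.4545 + 3 × 2.7303 = 15.6454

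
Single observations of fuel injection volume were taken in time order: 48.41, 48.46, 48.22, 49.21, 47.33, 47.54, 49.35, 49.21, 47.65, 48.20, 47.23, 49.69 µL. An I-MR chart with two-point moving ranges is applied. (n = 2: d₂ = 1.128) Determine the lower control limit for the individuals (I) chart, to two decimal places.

X̄ = (48.41 + 48.46 + 48.22 + 49.21 + 47.33 + 47.54 + 49.35 + 49.21 + 47.65 + 48.20 + 47.23 + 49.69) / 12 = 48.3750
Moving ranges: 0.05, 0.24, 0.99, 1.88, 0.21, 1.81, 0.14, 1.56, 0.55, 0.97, 2.46; M̄R̄ = 10.8600 / 11 = 0.9873
LCL = X̄ − 3·M̄R̄/d₂ = 48.3750 − 3 × 0.9873 / 1.128 = 45.7493

45.75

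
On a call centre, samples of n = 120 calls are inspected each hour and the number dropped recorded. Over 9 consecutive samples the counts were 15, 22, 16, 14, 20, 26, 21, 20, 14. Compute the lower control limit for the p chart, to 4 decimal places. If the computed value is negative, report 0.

0.0563

p̄ = Σdᵢ / (k·n) = 168 / (9 × 120) = 0.15556
LCL = p̄ − 3·√(p̄(1−p̄)/n) = 0.15556 − 3 × 0.03309 = 0.05630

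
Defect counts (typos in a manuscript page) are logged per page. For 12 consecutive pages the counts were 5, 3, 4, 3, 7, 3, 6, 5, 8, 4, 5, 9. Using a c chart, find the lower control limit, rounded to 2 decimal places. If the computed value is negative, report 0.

c̄ = (5 + 3 + 4 + 3 + 7 + 3 + 6 + 5 + 8 + 4 + 5 + 9) / 12 = 62 / 12 = 5.1667
LCL = c̄ − 3√c̄ = 5.1667 − 3 × 2.2730 = -1.6524 → 0 (cannot be negative)

0.00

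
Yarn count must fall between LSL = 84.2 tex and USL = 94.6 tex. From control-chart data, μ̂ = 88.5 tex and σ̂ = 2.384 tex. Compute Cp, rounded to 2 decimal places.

Cp = (USL − LSL) / (6σ̂) = (94.6 − 84.2) / (6 × 2.384) = 10.4000 / 14.3040 = 0.7271

0.73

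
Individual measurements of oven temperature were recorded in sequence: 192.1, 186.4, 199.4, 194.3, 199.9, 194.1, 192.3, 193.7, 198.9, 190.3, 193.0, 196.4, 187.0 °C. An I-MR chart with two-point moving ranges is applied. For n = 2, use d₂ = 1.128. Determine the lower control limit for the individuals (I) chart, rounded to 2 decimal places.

178.67

X̄ = (192.1 + 186.4 + 199.4 + 194.3 + 199.9 + 194.1 + 192.3 + 193.7 + 198.9 + 190.3 + 193.0 + 196.4 + 187.0) / 13 = 193.6769
Moving ranges: 5.7, 13.0, 5.1, 5.6, 5.8, 1.8, 1.4, 5.2, 8.6, 2.7, 3.4, 9.4; M̄R̄ = 67.7000 / 12 = 5.6417
LCL = X̄ − 3·M̄R̄/d₂ = 193.6769 − 3 × 5.6417 / 1.128 = 178.6725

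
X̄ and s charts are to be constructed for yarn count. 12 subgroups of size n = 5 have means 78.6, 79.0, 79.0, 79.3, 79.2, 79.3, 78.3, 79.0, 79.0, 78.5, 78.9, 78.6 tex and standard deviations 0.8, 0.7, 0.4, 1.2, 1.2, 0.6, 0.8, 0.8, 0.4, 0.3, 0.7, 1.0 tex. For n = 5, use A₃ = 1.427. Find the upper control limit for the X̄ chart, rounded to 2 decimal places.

79.95

X̄̄ = (78.6 + 79.0 + 79.0 + 79.3 + 79.2 + 79.3 + 78.3 + 79.0 + 79.0 + 78.5 + 78.9 + 78.6) / 12 = 78.8917
s̄ = (0.8 + 0.7 + 0.4 + 1.2 + 1.2 + 0.6 + 0.8 + 0.8 + 0.4 + 0.3 + 0.7 + 1.0) / 12 = 0.7417
UCL = X̄̄ + A₃·s̄ = 78.8917 + 1.427 × 0.7417 = 79.9500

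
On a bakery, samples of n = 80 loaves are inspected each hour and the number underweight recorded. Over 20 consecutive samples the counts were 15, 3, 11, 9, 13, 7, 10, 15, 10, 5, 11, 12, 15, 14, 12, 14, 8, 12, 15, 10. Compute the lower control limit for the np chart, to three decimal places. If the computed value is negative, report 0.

1.792

p̄ = Σdᵢ / (k·n) = 221 / (20 × 80) = 0.13812
LCL = np̄ − 3·√(np̄(1−p̄)) = 11.0500 − 3 × 3.0861 = 1.7918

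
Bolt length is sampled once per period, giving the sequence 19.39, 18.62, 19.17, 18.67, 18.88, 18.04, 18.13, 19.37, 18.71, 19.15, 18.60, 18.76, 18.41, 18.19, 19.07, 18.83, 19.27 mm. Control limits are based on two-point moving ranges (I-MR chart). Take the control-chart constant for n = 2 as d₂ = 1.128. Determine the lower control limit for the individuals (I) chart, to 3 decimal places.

X̄ = (19.39 + 18.62 + 19.17 + 18.67 + 18.88 + 18.04 + 18.13 + 19.37 + 18.71 + 19.15 + 18.60 + 18.76 + 18.41 + 18.19 + 19.07 + 18.83 + 19.27) / 17 = 18.7800
Moving ranges: 0.77, 0.55, 0.50, 0.21, 0.84, 0.09, 1.24, 0.66, 0.44, 0.55, 0.16, 0.35, 0.22, 0.88, 0.24, 0.44; M̄R̄ = 8.1400 / 16 = 0.5088
LCL = X̄ − 3·M̄R̄/d₂ = 18.7800 − 3 × 0.5088 / 1.128 = 17.4269

17.427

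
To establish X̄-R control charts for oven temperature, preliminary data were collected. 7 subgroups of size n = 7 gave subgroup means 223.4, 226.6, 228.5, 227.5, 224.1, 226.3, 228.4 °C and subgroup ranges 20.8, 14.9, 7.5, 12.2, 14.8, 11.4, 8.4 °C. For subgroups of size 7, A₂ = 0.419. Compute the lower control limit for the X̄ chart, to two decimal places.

221.01

X̄̄ = (223.4 + 226.6 + 228.5 + 227.5 + 224.1 + 226.3 + 228.4) / 7 = 1584.8000 / 7 = 226.4000
R̄ = (20.8 + 14.9 + 7.5 + 12.2 + 14.8 + 11.4 + 8.4) / 7 = 90.0000 / 7 = 12.8571
LCL = X̄̄ − A₂·R̄ = 226.4000 − 0.419 × 12.8571 = 221.0129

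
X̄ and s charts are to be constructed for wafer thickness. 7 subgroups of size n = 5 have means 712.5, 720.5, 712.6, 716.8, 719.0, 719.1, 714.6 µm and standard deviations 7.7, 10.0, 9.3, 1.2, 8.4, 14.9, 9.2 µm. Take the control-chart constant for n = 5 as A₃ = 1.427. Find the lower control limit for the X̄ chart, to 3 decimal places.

X̄̄ = (712.5 + 720.5 + 712.6 + 716.8 + 719.0 + 719.1 + 714.6) / 7 = 716.4429
s̄ = (7.7 + 10.0 + 9.3 + 1.2 + 8.4 + 14.9 + 9.2) / 7 = 8.6714
LCL = X̄̄ − A₃·s̄ = 716.4429 − 1.427 × 8.6714 = 704.0687

704.069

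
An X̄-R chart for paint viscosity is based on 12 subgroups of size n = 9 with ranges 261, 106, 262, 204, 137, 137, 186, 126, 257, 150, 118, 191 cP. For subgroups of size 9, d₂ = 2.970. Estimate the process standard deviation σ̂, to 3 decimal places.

R̄ = (261 + 106 + 262 + 204 + 137 + 137 + 186 + 126 + 257 + 150 + 118 + 191) / 12 = 177.9167
σ̂ = R̄ / d₂ = 177.9167 / 2.970 = 59.9046

59.905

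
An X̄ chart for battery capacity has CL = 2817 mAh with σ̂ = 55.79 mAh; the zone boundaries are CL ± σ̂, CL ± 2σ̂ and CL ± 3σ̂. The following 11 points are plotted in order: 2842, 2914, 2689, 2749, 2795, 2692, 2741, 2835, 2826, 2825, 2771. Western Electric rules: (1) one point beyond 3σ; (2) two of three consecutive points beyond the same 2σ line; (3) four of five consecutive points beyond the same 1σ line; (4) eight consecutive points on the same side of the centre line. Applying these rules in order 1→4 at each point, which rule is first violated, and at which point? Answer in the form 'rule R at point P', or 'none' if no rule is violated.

rule 3 at point 7

Zone of each point (C = within 1σ̂, B = 1σ̂–2σ̂, A = 2σ̂–3σ̂, * = beyond 3σ̂; sign = side of CL): 1:+C, 2:+B, 3:-A, 4:-B, 5:-C, 6:-A, 7:-B, 8:+C, 9:+C, 10:+C, 11:-C
Rule 3 (four of five consecutive points beyond the same 1σ limit) is satisfied at point 7.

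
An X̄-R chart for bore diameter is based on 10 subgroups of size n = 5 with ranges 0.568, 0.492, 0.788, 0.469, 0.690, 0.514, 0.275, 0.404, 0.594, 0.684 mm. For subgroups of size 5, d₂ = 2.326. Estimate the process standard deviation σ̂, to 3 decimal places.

0.236

R̄ = (0.568 + 0.492 + 0.788 + 0.469 + 0.690 + 0.514 + 0.275 + 0.404 + 0.594 + 0.684) / 10 = 0.5478
σ̂ = R̄ / d₂ = 0.5478 / 2.326 = 0.2355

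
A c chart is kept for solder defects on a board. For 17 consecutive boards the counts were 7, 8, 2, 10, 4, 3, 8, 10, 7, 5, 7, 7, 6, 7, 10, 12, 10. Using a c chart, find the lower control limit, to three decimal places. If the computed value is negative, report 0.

0.000

c̄ = (7 + 8 + 2 + 10 + 4 + 3 + 8 + 10 + 7 + 5 + 7 + 7 + 6 + 7 + 10 + 12 + 10) / 17 = 123 / 17 = 7.2353
LCL = c̄ − 3√c̄ = 7.2353 − 3 × 2.6899 = -0.8343 → 0 (cannot be negative)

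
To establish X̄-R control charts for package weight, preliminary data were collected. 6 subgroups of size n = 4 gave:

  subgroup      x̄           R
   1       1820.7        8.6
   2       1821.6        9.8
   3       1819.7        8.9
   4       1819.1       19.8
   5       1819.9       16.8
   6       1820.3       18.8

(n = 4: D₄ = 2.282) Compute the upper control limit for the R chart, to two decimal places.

R̄ = (8.6 + 9.8 + 8.9 + 19.8 + 16.8 + 18.8) / 6 = 82.7000 / 6 = 13.7833
UCL_R = D₄·R̄ = 2.282 × 13.7833 = 31.4536

31.45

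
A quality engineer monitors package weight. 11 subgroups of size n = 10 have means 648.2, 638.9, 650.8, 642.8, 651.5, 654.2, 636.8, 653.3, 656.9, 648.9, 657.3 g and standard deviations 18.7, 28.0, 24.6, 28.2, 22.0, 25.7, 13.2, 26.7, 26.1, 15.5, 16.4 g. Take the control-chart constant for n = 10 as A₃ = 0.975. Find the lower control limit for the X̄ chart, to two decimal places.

627.33

X̄̄ = (648.2 + 638.9 + 650.8 + 642.8 + 651.5 + 654.2 + 636.8 + 653.3 + 656.9 + 648.9 + 657.3) / 11 = 649.0545
s̄ = (18.7 + 28.0 + 24.6 + 28.2 + 22.0 + 25.7 + 13.2 + 26.7 + 26.1 + 15.5 + 16.4) / 11 = 22.2818
LCL = X̄̄ − A₃·s̄ = 649.0545 − 0.975 × 22.2818 = 627.3298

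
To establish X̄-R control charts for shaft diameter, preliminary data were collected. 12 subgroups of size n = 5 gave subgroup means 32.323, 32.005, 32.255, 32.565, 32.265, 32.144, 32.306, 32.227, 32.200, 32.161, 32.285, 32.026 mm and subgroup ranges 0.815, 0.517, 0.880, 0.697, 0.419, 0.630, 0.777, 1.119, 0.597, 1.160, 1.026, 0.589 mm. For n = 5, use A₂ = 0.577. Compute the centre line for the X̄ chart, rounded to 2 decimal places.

32.23

X̄̄ = (32.323 + 32.005 + 32.255 + 32.565 + 32.265 + 32.144 + 32.306 + 32.227 + 32.200 + 32.161 + 32.285 + 32.026) / 12 = 386.7620 / 12 = 32.2302
CL = X̄̄ = 32.2302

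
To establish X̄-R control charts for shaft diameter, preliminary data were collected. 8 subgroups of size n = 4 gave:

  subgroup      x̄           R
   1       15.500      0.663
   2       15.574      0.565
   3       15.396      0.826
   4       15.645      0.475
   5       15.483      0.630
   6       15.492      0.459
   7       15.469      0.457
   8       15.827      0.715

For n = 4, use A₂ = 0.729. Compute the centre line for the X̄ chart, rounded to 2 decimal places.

X̄̄ = (15.500 + 15.574 + 15.396 + 15.645 + 15.483 + 15.492 + 15.469 + 15.827) / 8 = 124.3860 / 8 = 15.5482
CL = X̄̄ = 15.5482

15.55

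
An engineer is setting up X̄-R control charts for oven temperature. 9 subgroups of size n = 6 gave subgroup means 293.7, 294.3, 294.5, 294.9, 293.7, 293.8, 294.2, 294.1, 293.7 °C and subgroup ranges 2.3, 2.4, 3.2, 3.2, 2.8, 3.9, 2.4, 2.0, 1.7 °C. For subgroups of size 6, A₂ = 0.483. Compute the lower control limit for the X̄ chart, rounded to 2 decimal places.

292.82

X̄̄ = (293.7 + 294.3 + 294.5 + 294.9 + 293.7 + 293.8 + 294.2 + 294.1 + 293.7) / 9 = 2646.9000 / 9 = 294.1000
R̄ = (2.3 + 2.4 + 3.2 + 3.2 + 2.8 + 3.9 + 2.4 + 2.0 + 1.7) / 9 = 23.9000 / 9 = 2.6556
LCL = X̄̄ − A₂·R̄ = 294.1000 − 0.483 × 2.6556 = 292.8174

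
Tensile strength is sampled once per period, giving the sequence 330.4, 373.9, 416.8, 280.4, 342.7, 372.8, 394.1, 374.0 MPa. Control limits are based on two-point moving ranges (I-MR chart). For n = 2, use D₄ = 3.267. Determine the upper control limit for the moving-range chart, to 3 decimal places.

166.430

Moving ranges: 43.5, 42.9, 136.4, 62.3, 30.1, 21.3, 20.1; M̄R̄ = 356.6000 / 7 = 50.9429
UCL_MR = D₄·M̄R̄ = 3.267 × 50.9429 = 166.4303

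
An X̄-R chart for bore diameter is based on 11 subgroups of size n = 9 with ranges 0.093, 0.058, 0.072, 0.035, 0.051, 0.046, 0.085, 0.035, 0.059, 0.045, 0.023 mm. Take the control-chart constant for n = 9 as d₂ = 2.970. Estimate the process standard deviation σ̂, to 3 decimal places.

R̄ = (0.093 + 0.058 + 0.072 + 0.035 + 0.051 + 0.046 + 0.085 + 0.035 + 0.059 + 0.045 + 0.023) / 11 = 0.0547
σ̂ = R̄ / d₂ = 0.0547 / 2.970 = 0.0184

0.018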